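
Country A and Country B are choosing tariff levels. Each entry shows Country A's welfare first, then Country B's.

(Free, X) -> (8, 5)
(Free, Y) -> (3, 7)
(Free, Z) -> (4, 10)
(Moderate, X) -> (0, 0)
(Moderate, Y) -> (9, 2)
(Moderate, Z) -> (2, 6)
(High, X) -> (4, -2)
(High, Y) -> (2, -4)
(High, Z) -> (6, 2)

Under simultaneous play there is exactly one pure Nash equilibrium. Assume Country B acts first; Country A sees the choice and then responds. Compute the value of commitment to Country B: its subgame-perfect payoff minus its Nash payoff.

3

Solve by backward induction (Country B leads).
- X → Country A plays Free (best of 8, 0, 4); Country B gets 5.
- Y → Country A plays Moderate (best of 3, 9, 2); Country B gets 2.
- Z → Country A plays High (best of 4, 2, 6); Country B gets 2.
Maximizing over 5, 2, 2, Country B chooses X. Subgame-perfect outcome: (Free, X) with payoffs (8, 5).
Under simultaneous play:
Country A's best replies: X→Free; Y→Moderate; Z→High.
Country B's best replies: Free→Z; Moderate→Z; High→Z.
Only (High, Z) has each player best-responding; Nash payoffs (6, 2).
Country B's commitment gain: 5 − 2 = 3.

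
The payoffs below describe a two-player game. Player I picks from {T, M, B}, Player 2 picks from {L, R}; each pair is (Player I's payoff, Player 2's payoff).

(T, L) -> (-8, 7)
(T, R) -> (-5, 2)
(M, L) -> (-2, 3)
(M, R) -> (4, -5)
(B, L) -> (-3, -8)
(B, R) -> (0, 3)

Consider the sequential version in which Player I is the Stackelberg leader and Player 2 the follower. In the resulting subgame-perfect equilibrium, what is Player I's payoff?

Solve by backward induction (Player I leads).
- T → Player 2 plays L (best of 7, 2); Player I gets -8.
- M → Player 2 plays L (best of 3, -5); Player I gets -2.
- B → Player 2 plays R (best of -8, 3); Player I gets 0.
Player I's induced payoffs are -8, -2, 0, so Player I commits to B. Subgame-perfect outcome: (B, R) with payoffs (0, 3).

0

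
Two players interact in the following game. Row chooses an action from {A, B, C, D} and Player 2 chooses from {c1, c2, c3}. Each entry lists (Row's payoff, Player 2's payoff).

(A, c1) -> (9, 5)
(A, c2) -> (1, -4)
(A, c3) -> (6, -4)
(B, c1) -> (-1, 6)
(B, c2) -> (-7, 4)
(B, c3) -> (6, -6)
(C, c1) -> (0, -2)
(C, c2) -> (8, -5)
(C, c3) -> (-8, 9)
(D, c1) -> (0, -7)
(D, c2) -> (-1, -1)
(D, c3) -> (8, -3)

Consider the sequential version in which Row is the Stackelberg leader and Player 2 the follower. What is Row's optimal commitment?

Work backward from Player 2's decision.
- A → Player 2 plays c1 (best of 5, -4, -4); Row gets 9.
- B → Player 2 plays c1 (best of 6, 4, -6); Row gets -1.
- C → Player 2 plays c3 (best of -2, -5, 9); Row gets -8.
- D → Player 2 plays c2 (best of -7, -1, -3); Row gets -1.
Among 9, -1, -8, -1, the best is 9 at A. Subgame-perfect outcome: (A, c1) with payoffs (9, 5).

A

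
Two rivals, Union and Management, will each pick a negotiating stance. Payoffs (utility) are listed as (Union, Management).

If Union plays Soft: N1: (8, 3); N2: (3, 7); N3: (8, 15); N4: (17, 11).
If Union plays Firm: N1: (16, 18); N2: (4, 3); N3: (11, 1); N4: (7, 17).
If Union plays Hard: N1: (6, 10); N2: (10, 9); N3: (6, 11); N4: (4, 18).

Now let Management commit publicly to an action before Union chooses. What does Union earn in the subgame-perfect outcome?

16

Backward induction with Management moving first.
- N1: Union compares 8, 16, 6 and picks Firm; Management would get 18.
- N2: Union compares 3, 4, 10 and picks Hard; Management would get 9.
- N3: Union compares 8, 11, 6 and picks Firm; Management would get 1.
- N4: Union compares 17, 7, 4 and picks Soft; Management would get 11.
Among 18, 9, 1, 11, the best is 18 at N1. Subgame-perfect outcome: (Firm, N1) with payoffs (16, 18).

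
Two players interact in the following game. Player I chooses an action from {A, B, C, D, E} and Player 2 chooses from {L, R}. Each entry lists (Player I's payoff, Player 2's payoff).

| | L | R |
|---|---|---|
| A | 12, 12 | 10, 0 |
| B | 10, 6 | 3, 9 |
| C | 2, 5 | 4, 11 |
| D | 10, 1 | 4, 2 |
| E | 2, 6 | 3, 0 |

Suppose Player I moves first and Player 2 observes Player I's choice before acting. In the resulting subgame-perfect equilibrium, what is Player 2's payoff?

Player 2 best-responds to each possible Player I move:
- A: Player 2 compares 12, 0 and picks L; Player I would get 12.
- B: Player 2 compares 6, 9 and picks R; Player I would get 3.
- C: Player 2 compares 5, 11 and picks R; Player I would get 4.
- D: Player 2 compares 1, 2 and picks R; Player I would get 4.
- E: Player 2 compares 6, 0 and picks L; Player I would get 2.
Player I's induced payoffs are 12, 3, 4, 4, 2, so Player I commits to A. Subgame-perfect outcome: (A, L) with payoffs (12, 12).

12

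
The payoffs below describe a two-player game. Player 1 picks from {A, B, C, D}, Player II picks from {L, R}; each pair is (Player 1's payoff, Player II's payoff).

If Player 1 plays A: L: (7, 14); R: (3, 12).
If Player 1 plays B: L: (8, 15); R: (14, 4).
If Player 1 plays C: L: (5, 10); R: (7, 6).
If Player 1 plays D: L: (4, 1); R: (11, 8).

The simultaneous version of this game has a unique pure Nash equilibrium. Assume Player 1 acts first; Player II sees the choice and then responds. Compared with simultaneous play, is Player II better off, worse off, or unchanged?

Work backward from Player II's decision.
- A: BR = L, leader payoff 7.
- B: BR = L, leader payoff 8.
- C: BR = L, leader payoff 5.
- D: BR = R, leader payoff 11.
Player 1's induced payoffs are 7, 8, 5, 11, so Player 1 commits to D. Subgame-perfect outcome: (D, R) with payoffs (11, 8).
Now find the simultaneous Nash equilibrium.
Player 1's best replies: L→B; R→B.
Player II's best replies: A→L; B→L; C→L; D→R.
Only (B, L) has each player best-responding; Nash payoffs (8, 15).
Player II earns 8 sequentially versus 15 at the Nash outcome: worse off.

worse off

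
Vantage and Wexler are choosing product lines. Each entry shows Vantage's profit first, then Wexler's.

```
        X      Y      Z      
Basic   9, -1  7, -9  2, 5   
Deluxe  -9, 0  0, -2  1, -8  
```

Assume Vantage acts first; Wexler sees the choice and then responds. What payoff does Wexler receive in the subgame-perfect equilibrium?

5

Wexler best-responds to each possible Vantage move:
- Basic: Wexler compares -1, -9, 5 and picks Z; Vantage would get 2.
- Deluxe: Wexler compares 0, -2, -8 and picks X; Vantage would get -9.
Vantage's induced payoffs are 2, -9, so Vantage commits to Basic. Subgame-perfect outcome: (Basic, Z) with payoffs (2, 5).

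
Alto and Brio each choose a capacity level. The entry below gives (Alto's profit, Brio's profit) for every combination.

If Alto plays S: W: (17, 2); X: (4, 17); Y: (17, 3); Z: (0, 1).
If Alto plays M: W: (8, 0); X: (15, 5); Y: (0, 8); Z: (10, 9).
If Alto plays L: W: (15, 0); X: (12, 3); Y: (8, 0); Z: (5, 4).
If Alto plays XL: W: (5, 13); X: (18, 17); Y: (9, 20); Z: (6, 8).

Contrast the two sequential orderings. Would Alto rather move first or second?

If Alto leads: Brio's best replies are S→X, M→Z, L→Z, XL→Y; Alto's induced payoffs 4, 10, 5, 9; outcome (M, Z), payoffs (10, 9).
If Brio leads: Alto's best replies are W→S, X→XL, Y→S, Z→M; Brio's induced payoffs 2, 17, 3, 9; outcome (XL, X), payoffs (18, 17).
Alto gets 10 moving first and 18 moving second, so Alto prefers to move second.

second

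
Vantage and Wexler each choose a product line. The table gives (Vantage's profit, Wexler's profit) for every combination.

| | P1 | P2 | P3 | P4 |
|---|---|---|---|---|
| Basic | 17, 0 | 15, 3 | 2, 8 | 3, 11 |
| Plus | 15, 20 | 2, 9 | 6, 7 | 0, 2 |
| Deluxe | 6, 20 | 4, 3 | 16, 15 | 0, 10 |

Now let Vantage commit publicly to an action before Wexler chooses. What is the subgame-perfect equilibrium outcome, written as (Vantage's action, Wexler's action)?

(Plus, P1)

Wexler best-responds to each possible Vantage move:
- Basic: Wexler compares 0, 3, 8, 11 and picks P4; Vantage would get 3.
- Plus: Wexler compares 20, 9, 7, 2 and picks P1; Vantage would get 15.
- Deluxe: Wexler compares 20, 3, 15, 10 and picks P1; Vantage would get 6.
Vantage's induced payoffs are 3, 15, 6, so Vantage commits to Plus. Subgame-perfect outcome: (Plus, P1) with payoffs (15, 20).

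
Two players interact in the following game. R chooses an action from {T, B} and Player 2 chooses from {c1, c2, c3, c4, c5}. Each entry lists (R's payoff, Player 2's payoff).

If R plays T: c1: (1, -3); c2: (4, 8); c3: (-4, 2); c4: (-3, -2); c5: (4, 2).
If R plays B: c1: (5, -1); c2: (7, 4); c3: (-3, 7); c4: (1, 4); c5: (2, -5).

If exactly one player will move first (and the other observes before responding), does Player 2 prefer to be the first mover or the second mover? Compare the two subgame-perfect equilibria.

second

If R leads: Player 2's best replies are T→c2, B→c3; R's induced payoffs 4, -3; outcome (T, c2), payoffs (4, 8).
If Player 2 leads: R's best replies are c1→B, c2→B, c3→B, c4→B, c5→T; Player 2's induced payoffs -1, 4, 7, 4, 2; outcome (B, c3), payoffs (-3, 7).
Player 2 gets 7 moving first and 8 moving second, so Player 2 prefers to move second.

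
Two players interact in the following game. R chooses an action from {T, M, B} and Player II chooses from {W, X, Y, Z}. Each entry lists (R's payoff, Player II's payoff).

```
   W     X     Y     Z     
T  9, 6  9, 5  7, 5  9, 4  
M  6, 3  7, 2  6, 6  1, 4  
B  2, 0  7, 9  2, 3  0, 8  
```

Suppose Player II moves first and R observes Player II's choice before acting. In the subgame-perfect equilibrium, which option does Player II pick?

W

Work backward from R's decision.
- W → R plays T (best of 9, 6, 2); Player II gets 6.
- X → R plays T (best of 9, 7, 7); Player II gets 5.
- Y → R plays T (best of 7, 6, 2); Player II gets 5.
- Z → R plays T (best of 9, 1, 0); Player II gets 4.
Player II's induced payoffs are 6, 5, 5, 4, so Player II commits to W. Subgame-perfect outcome: (T, W) with payoffs (9, 6).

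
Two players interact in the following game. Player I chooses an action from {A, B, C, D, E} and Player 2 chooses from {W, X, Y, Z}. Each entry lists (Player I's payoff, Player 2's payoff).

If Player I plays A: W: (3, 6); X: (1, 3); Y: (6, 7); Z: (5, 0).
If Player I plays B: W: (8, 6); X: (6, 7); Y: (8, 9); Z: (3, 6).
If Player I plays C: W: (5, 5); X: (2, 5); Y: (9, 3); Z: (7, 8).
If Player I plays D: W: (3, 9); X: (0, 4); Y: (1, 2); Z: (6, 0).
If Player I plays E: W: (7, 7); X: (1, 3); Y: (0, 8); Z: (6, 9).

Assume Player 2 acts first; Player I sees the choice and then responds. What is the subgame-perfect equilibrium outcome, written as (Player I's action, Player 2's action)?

(C, Z)

Solve by backward induction (Player 2 leads).
- W: Player I compares 3, 8, 5, 3, 7 and picks B; Player 2 would get 6.
- X: Player I compares 1, 6, 2, 0, 1 and picks B; Player 2 would get 7.
- Y: Player I compares 6, 8, 9, 1, 0 and picks C; Player 2 would get 3.
- Z: Player I compares 5, 3, 7, 6, 6 and picks C; Player 2 would get 8.
Player 2's induced payoffs are 6, 7, 3, 8, so Player 2 commits to Z. Subgame-perfect outcome: (C, Z) with payoffs (7, 8).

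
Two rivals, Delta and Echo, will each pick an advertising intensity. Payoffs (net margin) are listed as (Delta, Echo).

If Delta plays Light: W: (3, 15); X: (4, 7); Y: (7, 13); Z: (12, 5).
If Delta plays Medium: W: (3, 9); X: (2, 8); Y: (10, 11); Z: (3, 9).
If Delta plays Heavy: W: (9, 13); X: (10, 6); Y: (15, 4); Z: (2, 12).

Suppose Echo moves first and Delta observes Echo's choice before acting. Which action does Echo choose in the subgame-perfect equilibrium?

W

Delta best-responds to each possible Echo move:
- W: Delta compares 3, 3, 9 and picks Heavy; Echo would get 13.
- X: Delta compares 4, 2, 10 and picks Heavy; Echo would get 6.
- Y: Delta compares 7, 10, 15 and picks Heavy; Echo would get 4.
- Z: Delta compares 12, 3, 2 and picks Light; Echo would get 5.
Echo's induced payoffs are 13, 6, 4, 5, so Echo commits to W. Subgame-perfect outcome: (Heavy, W) with payoffs (9, 13).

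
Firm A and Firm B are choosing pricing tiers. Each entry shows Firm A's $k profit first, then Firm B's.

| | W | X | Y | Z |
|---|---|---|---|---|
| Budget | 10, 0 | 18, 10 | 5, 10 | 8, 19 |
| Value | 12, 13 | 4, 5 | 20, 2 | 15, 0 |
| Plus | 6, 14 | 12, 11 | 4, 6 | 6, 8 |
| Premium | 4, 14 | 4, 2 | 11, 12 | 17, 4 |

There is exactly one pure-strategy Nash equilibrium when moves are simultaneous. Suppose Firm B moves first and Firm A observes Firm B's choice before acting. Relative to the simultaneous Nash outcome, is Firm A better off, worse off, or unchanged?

unchanged

Backward induction with Firm B moving first.
- W → Firm A plays Value (best of 10, 12, 6, 4); Firm B gets 13.
- X → Firm A plays Budget (best of 18, 4, 12, 4); Firm B gets 10.
- Y → Firm A plays Value (best of 5, 20, 4, 11); Firm B gets 2.
- Z → Firm A plays Premium (best of 8, 15, 6, 17); Firm B gets 4.
Maximizing over 13, 10, 2, 4, Firm B chooses W. Subgame-perfect outcome: (Value, W) with payoffs (12, 13).
Now find the simultaneous Nash equilibrium.
Firm A's best replies: W→Value; X→Budget; Y→Value; Z→Premium.
Firm B's best replies: Budget→Z; Value→W; Plus→W; Premium→W.
Only (Value, W) has each player best-responding; Nash payoffs (12, 13).
Firm A earns 12 sequentially versus 12 at the Nash outcome: unchanged.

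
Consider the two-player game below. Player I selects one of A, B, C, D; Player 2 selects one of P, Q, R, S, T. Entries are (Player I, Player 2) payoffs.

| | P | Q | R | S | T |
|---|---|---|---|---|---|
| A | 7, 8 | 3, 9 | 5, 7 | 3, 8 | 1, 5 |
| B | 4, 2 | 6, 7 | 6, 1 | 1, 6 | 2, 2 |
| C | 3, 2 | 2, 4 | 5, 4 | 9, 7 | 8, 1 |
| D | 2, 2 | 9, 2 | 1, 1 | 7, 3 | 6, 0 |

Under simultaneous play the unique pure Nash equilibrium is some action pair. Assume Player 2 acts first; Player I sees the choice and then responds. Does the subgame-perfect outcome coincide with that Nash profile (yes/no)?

Solve by backward induction (Player 2 leads).
- P: BR = A, leader payoff 8.
- Q: BR = D, leader payoff 2.
- R: BR = B, leader payoff 1.
- S: BR = C, leader payoff 7.
- T: BR = C, leader payoff 1.
Maximizing over 8, 2, 1, 7, 1, Player 2 chooses P. Subgame-perfect outcome: (A, P) with payoffs (7, 8).
For the simultaneous game, intersect best replies.
Player I's best replies: P→A; Q→D; R→B; S→C; T→C.
Player 2's best replies: A→Q; B→Q; C→S; D→S.
Only (C, S) has each player best-responding; Nash payoffs (9, 7).
Sequential outcome (A, P) differs from the Nash profile (C, S).

no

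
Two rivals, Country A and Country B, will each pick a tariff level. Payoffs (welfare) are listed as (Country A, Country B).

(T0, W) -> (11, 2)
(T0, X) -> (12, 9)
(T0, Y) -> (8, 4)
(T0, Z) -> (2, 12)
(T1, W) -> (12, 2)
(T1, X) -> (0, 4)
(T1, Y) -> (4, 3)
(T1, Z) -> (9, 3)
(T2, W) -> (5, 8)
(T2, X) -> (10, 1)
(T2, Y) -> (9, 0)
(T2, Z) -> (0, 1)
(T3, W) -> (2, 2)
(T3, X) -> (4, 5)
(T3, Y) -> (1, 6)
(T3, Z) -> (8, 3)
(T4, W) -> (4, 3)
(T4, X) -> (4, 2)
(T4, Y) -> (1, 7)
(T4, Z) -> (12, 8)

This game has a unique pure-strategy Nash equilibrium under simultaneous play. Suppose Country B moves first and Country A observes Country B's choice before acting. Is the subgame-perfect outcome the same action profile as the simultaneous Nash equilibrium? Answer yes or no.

Backward induction with Country B moving first.
- W: BR = T1, leader payoff 2.
- X: BR = T0, leader payoff 9.
- Y: BR = T2, leader payoff 0.
- Z: BR = T4, leader payoff 8.
Among 2, 9, 0, 8, the best is 9 at X. Subgame-perfect outcome: (T0, X) with payoffs (12, 9).
Under simultaneous play:
Country A's best replies: W→T1; X→T0; Y→T2; Z→T4.
Country B's best replies: T0→Z; T1→X; T2→W; T3→Y; T4→Z.
Only (T4, Z) has each player best-responding; Nash payoffs (12, 8).
Sequential outcome (T0, X) differs from the Nash profile (T4, Z).

no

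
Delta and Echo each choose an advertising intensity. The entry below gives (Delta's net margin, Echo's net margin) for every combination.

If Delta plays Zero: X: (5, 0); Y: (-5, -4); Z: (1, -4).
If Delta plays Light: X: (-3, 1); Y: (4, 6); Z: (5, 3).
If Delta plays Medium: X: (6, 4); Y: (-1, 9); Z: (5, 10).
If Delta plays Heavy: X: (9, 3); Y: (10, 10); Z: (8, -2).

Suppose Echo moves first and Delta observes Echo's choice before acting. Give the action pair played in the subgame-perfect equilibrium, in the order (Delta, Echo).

(Heavy, Y)

Solve by backward induction (Echo leads).
- X: BR = Heavy, leader payoff 3.
- Y: BR = Heavy, leader payoff 10.
- Z: BR = Heavy, leader payoff -2.
Echo's induced payoffs are 3, 10, -2, so Echo commits to Y. Subgame-perfect outcome: (Heavy, Y) with payoffs (10, 10).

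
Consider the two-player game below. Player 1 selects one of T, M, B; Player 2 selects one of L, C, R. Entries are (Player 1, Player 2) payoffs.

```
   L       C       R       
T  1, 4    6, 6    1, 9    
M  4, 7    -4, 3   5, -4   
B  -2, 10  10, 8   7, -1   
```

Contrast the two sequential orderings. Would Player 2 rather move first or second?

first

If Player 1 leads: Player 2's best replies are T→R, M→L, B→L; Player 1's induced payoffs 1, 4, -2; outcome (M, L), payoffs (4, 7).
If Player 2 leads: Player 1's best replies are L→M, C→B, R→B; Player 2's induced payoffs 7, 8, -1; outcome (B, C), payoffs (10, 8).
Player 2 gets 8 moving first and 7 moving second, so Player 2 prefers to move first.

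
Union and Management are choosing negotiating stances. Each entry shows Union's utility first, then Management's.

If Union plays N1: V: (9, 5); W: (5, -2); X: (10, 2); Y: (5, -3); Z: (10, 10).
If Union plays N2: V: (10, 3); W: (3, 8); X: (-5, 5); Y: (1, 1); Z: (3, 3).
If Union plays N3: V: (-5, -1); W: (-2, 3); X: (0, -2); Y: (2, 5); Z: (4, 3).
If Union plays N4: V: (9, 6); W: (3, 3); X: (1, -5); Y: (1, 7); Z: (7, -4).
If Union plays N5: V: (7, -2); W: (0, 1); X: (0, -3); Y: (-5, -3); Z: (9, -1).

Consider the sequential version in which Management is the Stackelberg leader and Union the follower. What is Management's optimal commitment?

Z

Union best-responds to each possible Management move:
- V → Union plays N2 (best of 9, 10, -5, 9, 7); Management gets 3.
- W → Union plays N1 (best of 5, 3, -2, 3, 0); Management gets -2.
- X → Union plays N1 (best of 10, -5, 0, 1, 0); Management gets 2.
- Y → Union plays N1 (best of 5, 1, 2, 1, -5); Management gets -3.
- Z → Union plays N1 (best of 10, 3, 4, 7, 9); Management gets 10.
Management's induced payoffs are 3, -2, 2, -3, 10, so Management commits to Z. Subgame-perfect outcome: (N1, Z) with payoffs (10, 10).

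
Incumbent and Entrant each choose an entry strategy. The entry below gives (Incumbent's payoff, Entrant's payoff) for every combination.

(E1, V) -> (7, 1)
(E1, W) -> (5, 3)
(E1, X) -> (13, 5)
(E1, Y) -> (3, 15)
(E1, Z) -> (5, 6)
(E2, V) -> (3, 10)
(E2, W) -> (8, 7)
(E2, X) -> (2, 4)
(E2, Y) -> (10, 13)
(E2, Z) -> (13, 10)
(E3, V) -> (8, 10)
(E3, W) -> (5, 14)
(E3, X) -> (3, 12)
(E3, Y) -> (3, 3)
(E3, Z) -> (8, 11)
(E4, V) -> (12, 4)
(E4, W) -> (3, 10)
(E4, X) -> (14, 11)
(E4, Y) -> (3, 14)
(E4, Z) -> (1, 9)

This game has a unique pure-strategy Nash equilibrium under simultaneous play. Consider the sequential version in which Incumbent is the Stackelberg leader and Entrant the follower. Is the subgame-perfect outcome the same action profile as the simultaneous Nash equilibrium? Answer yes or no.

yes

Backward induction with Incumbent moving first.
- E1 → Entrant plays Y (best of 1, 3, 5, 15, 6); Incumbent gets 3.
- E2 → Entrant plays Y (best of 10, 7, 4, 13, 10); Incumbent gets 10.
- E3 → Entrant plays W (best of 10, 14, 12, 3, 11); Incumbent gets 5.
- E4 → Entrant plays Y (best of 4, 10, 11, 14, 9); Incumbent gets 3.
Among 3, 10, 5, 3, the best is 10 at E2. Subgame-perfect outcome: (E2, Y) with payoffs (10, 13).
Under simultaneous play:
Incumbent's best replies: V→E4; W→E2; X→E4; Y→E2; Z→E2.
Entrant's best replies: E1→Y; E2→Y; E3→W; E4→Y.
Only (E2, Y) has each player best-responding; Nash payoffs (10, 13).
Sequential outcome (E2, Y) coincides with the Nash profile (E2, Y).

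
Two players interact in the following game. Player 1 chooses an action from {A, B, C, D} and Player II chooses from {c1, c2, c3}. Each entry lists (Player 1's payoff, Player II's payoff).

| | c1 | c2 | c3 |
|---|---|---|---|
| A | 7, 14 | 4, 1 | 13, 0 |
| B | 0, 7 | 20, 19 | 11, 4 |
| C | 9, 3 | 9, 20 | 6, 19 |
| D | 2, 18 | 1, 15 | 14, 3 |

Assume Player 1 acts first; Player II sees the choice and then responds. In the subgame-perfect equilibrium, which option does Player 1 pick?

B

Solve by backward induction (Player 1 leads).
- A → Player II plays c1 (best of 14, 1, 0); Player 1 gets 7.
- B → Player II plays c2 (best of 7, 19, 4); Player 1 gets 20.
- C → Player II plays c2 (best of 3, 20, 19); Player 1 gets 9.
- D → Player II plays c1 (best of 18, 15, 3); Player 1 gets 2.
Maximizing over 7, 20, 9, 2, Player 1 chooses B. Subgame-perfect outcome: (B, c2) with payoffs (20, 19).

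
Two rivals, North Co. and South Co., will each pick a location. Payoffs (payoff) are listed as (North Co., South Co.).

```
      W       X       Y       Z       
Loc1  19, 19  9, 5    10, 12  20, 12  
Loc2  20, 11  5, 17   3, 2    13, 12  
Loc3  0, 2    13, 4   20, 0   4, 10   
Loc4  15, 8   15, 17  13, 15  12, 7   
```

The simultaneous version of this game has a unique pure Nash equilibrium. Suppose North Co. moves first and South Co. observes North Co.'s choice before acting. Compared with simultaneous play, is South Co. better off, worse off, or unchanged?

Backward induction with North Co. moving first.
- Loc1: BR = W, leader payoff 19.
- Loc2: BR = X, leader payoff 5.
- Loc3: BR = Z, leader payoff 4.
- Loc4: BR = X, leader payoff 15.
North Co.'s induced payoffs are 19, 5, 4, 15, so North Co. commits to Loc1. Subgame-perfect outcome: (Loc1, W) with payoffs (19, 19).
For the simultaneous game, intersect best replies.
North Co.'s best replies: W→Loc2; X→Loc4; Y→Loc3; Z→Loc1.
South Co.'s best replies: Loc1→W; Loc2→X; Loc3→Z; Loc4→X.
The unique mutual best reply is (Loc4, X), giving (15, 17).
South Co. earns 19 sequentially versus 17 at the Nash outcome: better off.

better off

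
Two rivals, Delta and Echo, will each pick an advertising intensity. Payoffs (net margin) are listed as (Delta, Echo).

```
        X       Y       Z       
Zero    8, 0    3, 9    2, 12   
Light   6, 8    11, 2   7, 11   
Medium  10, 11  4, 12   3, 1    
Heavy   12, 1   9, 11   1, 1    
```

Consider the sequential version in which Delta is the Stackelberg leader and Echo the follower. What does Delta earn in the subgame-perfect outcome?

9

Work backward from Echo's decision.
- Zero: Echo compares 0, 9, 12 and picks Z; Delta would get 2.
- Light: Echo compares 8, 2, 11 and picks Z; Delta would get 7.
- Medium: Echo compares 11, 12, 1 and picks Y; Delta would get 4.
- Heavy: Echo compares 1, 11, 1 and picks Y; Delta would get 9.
Maximizing over 2, 7, 4, 9, Delta chooses Heavy. Subgame-perfect outcome: (Heavy, Y) with payoffs (9, 11).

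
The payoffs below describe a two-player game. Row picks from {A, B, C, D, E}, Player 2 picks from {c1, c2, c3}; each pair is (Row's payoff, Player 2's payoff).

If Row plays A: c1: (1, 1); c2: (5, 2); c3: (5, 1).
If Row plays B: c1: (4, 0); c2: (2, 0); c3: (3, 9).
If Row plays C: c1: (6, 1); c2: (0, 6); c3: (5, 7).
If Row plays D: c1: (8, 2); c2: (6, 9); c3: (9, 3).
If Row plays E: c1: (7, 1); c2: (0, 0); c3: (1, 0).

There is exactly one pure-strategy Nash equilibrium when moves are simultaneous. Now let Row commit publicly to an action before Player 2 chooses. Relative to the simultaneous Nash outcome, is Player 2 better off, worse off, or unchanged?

worse off

Work backward from Player 2's decision.
- A: BR = c2, leader payoff 5.
- B: BR = c3, leader payoff 3.
- C: BR = c3, leader payoff 5.
- D: BR = c2, leader payoff 6.
- E: BR = c1, leader payoff 7.
Among 5, 3, 5, 6, 7, the best is 7 at E. Subgame-perfect outcome: (E, c1) with payoffs (7, 1).
For the simultaneous game, intersect best replies.
Row's best replies: c1→D; c2→D; c3→D.
Player 2's best replies: A→c2; B→c3; C→c3; D→c2; E→c1.
The unique mutual best reply is (D, c2), giving (6, 9).
Player 2 earns 1 sequentially versus 9 at the Nash outcome: worse off.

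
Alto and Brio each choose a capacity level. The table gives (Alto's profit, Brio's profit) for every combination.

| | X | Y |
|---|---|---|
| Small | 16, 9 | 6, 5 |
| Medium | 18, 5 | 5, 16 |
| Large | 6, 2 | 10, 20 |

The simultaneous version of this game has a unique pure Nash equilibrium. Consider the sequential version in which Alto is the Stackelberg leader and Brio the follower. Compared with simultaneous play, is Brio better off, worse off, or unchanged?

worse off

Work backward from Brio's decision.
- Small: Brio compares 9, 5 and picks X; Alto would get 16.
- Medium: Brio compares 5, 16 and picks Y; Alto would get 5.
- Large: Brio compares 2, 20 and picks Y; Alto would get 10.
Maximizing over 16, 5, 10, Alto chooses Small. Subgame-perfect outcome: (Small, X) with payoffs (16, 9).
Under simultaneous play:
Alto's best replies: X→Medium; Y→Large.
Brio's best replies: Small→X; Medium→Y; Large→Y.
The unique mutual best reply is (Large, Y), giving (10, 20).
Brio earns 9 sequentially versus 20 at the Nash outcome: worse off.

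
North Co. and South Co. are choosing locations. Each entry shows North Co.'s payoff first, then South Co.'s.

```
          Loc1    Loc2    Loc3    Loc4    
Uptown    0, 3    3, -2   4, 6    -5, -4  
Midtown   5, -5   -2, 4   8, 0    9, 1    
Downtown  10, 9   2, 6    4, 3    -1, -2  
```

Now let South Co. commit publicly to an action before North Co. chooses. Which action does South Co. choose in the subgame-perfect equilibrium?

Loc1

Solve by backward induction (South Co. leads).
- Loc1 → North Co. plays Downtown (best of 0, 5, 10); South Co. gets 9.
- Loc2 → North Co. plays Uptown (best of 3, -2, 2); South Co. gets -2.
- Loc3 → North Co. plays Midtown (best of 4, 8, 4); South Co. gets 0.
- Loc4 → North Co. plays Midtown (best of -5, 9, -1); South Co. gets 1.
Maximizing over 9, -2, 0, 1, South Co. chooses Loc1. Subgame-perfect outcome: (Downtown, Loc1) with payoffs (10, 9).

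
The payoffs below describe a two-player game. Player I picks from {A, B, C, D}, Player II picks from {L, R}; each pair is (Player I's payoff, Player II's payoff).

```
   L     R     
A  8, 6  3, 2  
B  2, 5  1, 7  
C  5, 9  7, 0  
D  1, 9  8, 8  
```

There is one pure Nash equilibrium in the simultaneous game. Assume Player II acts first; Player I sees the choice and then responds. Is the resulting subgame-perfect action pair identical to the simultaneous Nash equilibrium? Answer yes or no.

no

Player I best-responds to each possible Player II move:
- L: BR = A, leader payoff 6.
- R: BR = D, leader payoff 8.
Among 6, 8, the best is 8 at R. Subgame-perfect outcome: (D, R) with payoffs (8, 8).
Now find the simultaneous Nash equilibrium.
Player I's best replies: L→A; R→D.
Player II's best replies: A→L; B→R; C→L; D→L.
The unique mutual best reply is (A, L), giving (8, 6).
Sequential outcome (D, R) differs from the Nash profile (A, L).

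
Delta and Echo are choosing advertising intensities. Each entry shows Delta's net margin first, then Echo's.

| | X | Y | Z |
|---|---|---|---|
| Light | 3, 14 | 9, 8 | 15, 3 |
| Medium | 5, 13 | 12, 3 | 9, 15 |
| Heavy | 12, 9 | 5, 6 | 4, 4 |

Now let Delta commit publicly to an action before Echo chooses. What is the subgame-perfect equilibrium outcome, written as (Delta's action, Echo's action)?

(Heavy, X)

Backward induction with Delta moving first.
- Light: BR = X, leader payoff 3.
- Medium: BR = Z, leader payoff 9.
- Heavy: BR = X, leader payoff 12.
Among 3, 9, 12, the best is 12 at Heavy. Subgame-perfect outcome: (Heavy, X) with payoffs (12, 9).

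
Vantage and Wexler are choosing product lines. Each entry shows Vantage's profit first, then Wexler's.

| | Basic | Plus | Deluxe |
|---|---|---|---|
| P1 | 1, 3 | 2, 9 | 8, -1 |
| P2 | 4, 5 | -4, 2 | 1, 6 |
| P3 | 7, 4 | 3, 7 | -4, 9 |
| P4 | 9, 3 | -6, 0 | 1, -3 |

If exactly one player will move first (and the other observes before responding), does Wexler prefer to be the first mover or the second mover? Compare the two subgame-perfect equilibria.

If Vantage leads: Wexler's best replies are P1→Plus, P2→Deluxe, P3→Deluxe, P4→Basic; Vantage's induced payoffs 2, 1, -4, 9; outcome (P4, Basic), payoffs (9, 3).
If Wexler leads: Vantage's best replies are Basic→P4, Plus→P3, Deluxe→P1; Wexler's induced payoffs 3, 7, -1; outcome (P3, Plus), payoffs (3, 7).
Wexler gets 7 moving first and 3 moving second, so Wexler prefers to move first.

first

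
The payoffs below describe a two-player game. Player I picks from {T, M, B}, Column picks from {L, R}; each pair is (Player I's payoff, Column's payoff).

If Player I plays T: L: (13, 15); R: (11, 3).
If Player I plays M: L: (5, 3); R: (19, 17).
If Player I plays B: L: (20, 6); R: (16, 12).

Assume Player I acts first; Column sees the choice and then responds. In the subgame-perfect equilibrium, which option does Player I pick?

Solve by backward induction (Player I leads).
- T: BR = L, leader payoff 13.
- M: BR = R, leader payoff 19.
- B: BR = R, leader payoff 16.
Maximizing over 13, 19, 16, Player I chooses M. Subgame-perfect outcome: (M, R) with payoffs (19, 17).

M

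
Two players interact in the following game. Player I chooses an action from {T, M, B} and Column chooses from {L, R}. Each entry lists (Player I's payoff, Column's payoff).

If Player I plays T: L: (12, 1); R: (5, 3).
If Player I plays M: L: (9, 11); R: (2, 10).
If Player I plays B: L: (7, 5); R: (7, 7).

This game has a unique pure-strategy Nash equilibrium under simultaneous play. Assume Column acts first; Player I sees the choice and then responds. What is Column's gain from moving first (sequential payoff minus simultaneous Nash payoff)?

0

Player I best-responds to each possible Column move:
- L → Player I plays T (best of 12, 9, 7); Column gets 1.
- R → Player I plays B (best of 5, 2, 7); Column gets 7.
Maximizing over 1, 7, Column chooses R. Subgame-perfect outcome: (B, R) with payoffs (7, 7).
Under simultaneous play:
Player I's best replies: L→T; R→B.
Column's best replies: T→R; M→L; B→R.
Only (B, R) has each player best-responding; Nash payoffs (7, 7).
Column's commitment gain: 7 − 7 = 0.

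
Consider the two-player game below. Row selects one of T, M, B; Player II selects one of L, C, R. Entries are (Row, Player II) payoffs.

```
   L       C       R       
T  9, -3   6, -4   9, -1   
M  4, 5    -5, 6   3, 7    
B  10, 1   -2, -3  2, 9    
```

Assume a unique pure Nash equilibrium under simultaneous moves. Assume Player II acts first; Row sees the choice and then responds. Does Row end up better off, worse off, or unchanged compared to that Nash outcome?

Row best-responds to each possible Player II move:
- L: Row compares 9, 4, 10 and picks B; Player II would get 1.
- C: Row compares 6, -5, -2 and picks T; Player II would get -4.
- R: Row compares 9, 3, 2 and picks T; Player II would get -1.
Maximizing over 1, -4, -1, Player II chooses L. Subgame-perfect outcome: (B, L) with payoffs (10, 1).
For the simultaneous game, intersect best replies.
Row's best replies: L→B; C→T; R→T.
Player II's best replies: T→R; M→R; B→R.
Only (T, R) has each player best-responding; Nash payoffs (9, -1).
Row earns 10 sequentially versus 9 at the Nash outcome: better off.

better off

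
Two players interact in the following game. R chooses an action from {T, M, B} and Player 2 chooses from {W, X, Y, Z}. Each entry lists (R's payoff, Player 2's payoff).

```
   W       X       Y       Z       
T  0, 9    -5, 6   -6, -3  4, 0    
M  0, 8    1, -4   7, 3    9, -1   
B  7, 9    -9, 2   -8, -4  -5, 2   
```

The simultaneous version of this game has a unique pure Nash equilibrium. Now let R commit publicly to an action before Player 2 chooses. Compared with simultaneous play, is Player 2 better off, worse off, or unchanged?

unchanged

Player 2 best-responds to each possible R move:
- T: BR = W, leader payoff 0.
- M: BR = W, leader payoff 0.
- B: BR = W, leader payoff 7.
Among 0, 0, 7, the best is 7 at B. Subgame-perfect outcome: (B, W) with payoffs (7, 9).
For the simultaneous game, intersect best replies.
R's best replies: W→B; X→M; Y→M; Z→M.
Player 2's best replies: T→W; M→W; B→W.
Only (B, W) has each player best-responding; Nash payoffs (7, 9).
Player 2 earns 9 sequentially versus 9 at the Nash outcome: unchanged.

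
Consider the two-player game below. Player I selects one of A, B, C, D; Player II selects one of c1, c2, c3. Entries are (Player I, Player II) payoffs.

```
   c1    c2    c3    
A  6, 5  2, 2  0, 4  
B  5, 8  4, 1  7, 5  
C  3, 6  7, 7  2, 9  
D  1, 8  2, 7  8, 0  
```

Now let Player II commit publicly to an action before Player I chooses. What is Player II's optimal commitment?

c2

Player I best-responds to each possible Player II move:
- c1 → Player I plays A (best of 6, 5, 3, 1); Player II gets 5.
- c2 → Player I plays C (best of 2, 4, 7, 2); Player II gets 7.
- c3 → Player I plays D (best of 0, 7, 2, 8); Player II gets 0.
Maximizing over 5, 7, 0, Player II chooses c2. Subgame-perfect outcome: (C, c2) with payoffs (7, 7).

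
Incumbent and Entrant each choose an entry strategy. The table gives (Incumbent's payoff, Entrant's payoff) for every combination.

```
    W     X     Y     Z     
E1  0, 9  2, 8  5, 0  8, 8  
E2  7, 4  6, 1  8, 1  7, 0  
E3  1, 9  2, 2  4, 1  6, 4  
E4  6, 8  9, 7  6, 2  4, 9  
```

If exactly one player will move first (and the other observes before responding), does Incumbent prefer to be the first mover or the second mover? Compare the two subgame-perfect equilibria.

If Incumbent leads: Entrant's best replies are E1→W, E2→W, E3→W, E4→Z; Incumbent's induced payoffs 0, 7, 1, 4; outcome (E2, W), payoffs (7, 4).
If Entrant leads: Incumbent's best replies are W→E2, X→E4, Y→E2, Z→E1; Entrant's induced payoffs 4, 7, 1, 8; outcome (E1, Z), payoffs (8, 8).
Incumbent gets 7 moving first and 8 moving second, so Incumbent prefers to move second.

second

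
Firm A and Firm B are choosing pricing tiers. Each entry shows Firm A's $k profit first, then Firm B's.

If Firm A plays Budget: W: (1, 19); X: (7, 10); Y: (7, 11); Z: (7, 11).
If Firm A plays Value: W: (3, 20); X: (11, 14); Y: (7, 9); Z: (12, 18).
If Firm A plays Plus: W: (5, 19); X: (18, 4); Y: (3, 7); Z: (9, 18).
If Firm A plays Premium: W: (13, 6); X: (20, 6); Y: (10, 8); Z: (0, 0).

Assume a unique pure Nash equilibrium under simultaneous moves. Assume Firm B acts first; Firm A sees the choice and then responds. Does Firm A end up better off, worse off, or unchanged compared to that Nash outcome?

better off

Backward induction with Firm B moving first.
- W: Firm A compares 1, 3, 5, 13 and picks Premium; Firm B would get 6.
- X: Firm A compares 7, 11, 18, 20 and picks Premium; Firm B would get 6.
- Y: Firm A compares 7, 7, 3, 10 and picks Premium; Firm B would get 8.
- Z: Firm A compares 7, 12, 9, 0 and picks Value; Firm B would get 18.
Firm B's induced payoffs are 6, 6, 8, 18, so Firm B commits to Z. Subgame-perfect outcome: (Value, Z) with payoffs (12, 18).
Under simultaneous play:
Firm A's best replies: W→Premium; X→Premium; Y→Premium; Z→Value.
Firm B's best replies: Budget→W; Value→W; Plus→W; Premium→Y.
Only (Premium, Y) has each player best-responding; Nash payoffs (10, 8).
Firm A earns 12 sequentially versus 10 at the Nash outcome: better off.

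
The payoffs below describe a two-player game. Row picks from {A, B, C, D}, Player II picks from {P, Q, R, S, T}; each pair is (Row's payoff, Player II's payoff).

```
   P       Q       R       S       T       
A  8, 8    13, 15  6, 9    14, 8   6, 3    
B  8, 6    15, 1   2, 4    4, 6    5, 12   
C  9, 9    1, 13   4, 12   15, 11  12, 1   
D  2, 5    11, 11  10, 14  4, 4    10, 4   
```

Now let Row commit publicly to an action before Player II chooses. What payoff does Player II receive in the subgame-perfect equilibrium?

Backward induction with Row moving first.
- A: BR = Q, leader payoff 13.
- B: BR = T, leader payoff 5.
- C: BR = Q, leader payoff 1.
- D: BR = R, leader payoff 10.
Maximizing over 13, 5, 1, 10, Row chooses A. Subgame-perfect outcome: (A, Q) with payoffs (13, 15).

15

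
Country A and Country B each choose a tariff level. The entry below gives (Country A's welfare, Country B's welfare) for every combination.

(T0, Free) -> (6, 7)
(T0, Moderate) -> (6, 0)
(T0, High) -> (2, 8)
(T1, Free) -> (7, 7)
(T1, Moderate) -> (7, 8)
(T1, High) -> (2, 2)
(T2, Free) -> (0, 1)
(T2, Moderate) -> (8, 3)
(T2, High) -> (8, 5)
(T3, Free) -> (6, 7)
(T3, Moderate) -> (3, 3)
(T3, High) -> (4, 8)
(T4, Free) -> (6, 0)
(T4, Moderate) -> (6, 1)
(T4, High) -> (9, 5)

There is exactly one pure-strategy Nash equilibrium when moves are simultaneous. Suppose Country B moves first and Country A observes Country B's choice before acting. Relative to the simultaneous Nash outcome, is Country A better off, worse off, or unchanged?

worse off

Work backward from Country A's decision.
- Free: Country A compares 6, 7, 0, 6, 6 and picks T1; Country B would get 7.
- Moderate: Country A compares 6, 7, 8, 3, 6 and picks T2; Country B would get 3.
- High: Country A compares 2, 2, 8, 4, 9 and picks T4; Country B would get 5.
Country B's induced payoffs are 7, 3, 5, so Country B commits to Free. Subgame-perfect outcome: (T1, Free) with payoffs (7, 7).
For the simultaneous game, intersect best replies.
Country A's best replies: Free→T1; Moderate→T2; High→T4.
Country B's best replies: T0→High; T1→Moderate; T2→High; T3→High; T4→High.
Only (T4, High) has each player best-responding; Nash payoffs (9, 5).
Country A earns 7 sequentially versus 9 at the Nash outcome: worse off.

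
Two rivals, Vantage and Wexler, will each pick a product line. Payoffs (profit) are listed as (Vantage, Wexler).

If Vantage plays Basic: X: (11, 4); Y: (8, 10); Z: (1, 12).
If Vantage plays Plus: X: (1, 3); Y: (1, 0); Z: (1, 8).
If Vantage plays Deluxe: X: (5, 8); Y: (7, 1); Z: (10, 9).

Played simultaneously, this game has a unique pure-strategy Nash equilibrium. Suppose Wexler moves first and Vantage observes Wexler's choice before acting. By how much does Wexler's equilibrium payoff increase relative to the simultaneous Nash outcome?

Vantage best-responds to each possible Wexler move:
- X: Vantage compares 11, 1, 5 and picks Basic; Wexler would get 4.
- Y: Vantage compares 8, 1, 7 and picks Basic; Wexler would get 10.
- Z: Vantage compares 1, 1, 10 and picks Deluxe; Wexler would get 9.
Maximizing over 4, 10, 9, Wexler chooses Y. Subgame-perfect outcome: (Basic, Y) with payoffs (8, 10).
For the simultaneous game, intersect best replies.
Vantage's best replies: X→Basic; Y→Basic; Z→Deluxe.
Wexler's best replies: Basic→Z; Plus→Z; Deluxe→Z.
The unique mutual best reply is (Deluxe, Z), giving (10, 9).
Wexler's commitment gain: 10 − 9 = 1.

1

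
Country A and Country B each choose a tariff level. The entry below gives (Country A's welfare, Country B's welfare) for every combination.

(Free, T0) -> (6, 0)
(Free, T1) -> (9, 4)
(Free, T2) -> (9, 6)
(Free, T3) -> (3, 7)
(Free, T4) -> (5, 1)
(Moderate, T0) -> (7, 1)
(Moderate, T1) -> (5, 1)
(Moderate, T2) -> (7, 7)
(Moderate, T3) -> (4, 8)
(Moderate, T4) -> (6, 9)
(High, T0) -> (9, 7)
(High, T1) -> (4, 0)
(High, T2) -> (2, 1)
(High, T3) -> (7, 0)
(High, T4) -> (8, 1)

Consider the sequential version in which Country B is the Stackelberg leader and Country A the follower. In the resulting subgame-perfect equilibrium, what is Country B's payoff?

Work backward from Country A's decision.
- T0: BR = High, leader payoff 7.
- T1: BR = Free, leader payoff 4.
- T2: BR = Free, leader payoff 6.
- T3: BR = High, leader payoff 0.
- T4: BR = High, leader payoff 1.
Maximizing over 7, 4, 6, 0, 1, Country B chooses T0. Subgame-perfect outcome: (High, T0) with payoffs (9, 7).

7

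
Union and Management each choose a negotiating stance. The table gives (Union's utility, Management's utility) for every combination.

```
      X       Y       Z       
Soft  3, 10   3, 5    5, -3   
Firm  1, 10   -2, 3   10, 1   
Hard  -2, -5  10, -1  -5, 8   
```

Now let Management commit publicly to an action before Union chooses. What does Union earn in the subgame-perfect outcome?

Solve by backward induction (Management leads).
- X → Union plays Soft (best of 3, 1, -2); Management gets 10.
- Y → Union plays Hard (best of 3, -2, 10); Management gets -1.
- Z → Union plays Firm (best of 5, 10, -5); Management gets 1.
Management's induced payoffs are 10, -1, 1, so Management commits to X. Subgame-perfect outcome: (Soft, X) with payoffs (3, 10).

3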